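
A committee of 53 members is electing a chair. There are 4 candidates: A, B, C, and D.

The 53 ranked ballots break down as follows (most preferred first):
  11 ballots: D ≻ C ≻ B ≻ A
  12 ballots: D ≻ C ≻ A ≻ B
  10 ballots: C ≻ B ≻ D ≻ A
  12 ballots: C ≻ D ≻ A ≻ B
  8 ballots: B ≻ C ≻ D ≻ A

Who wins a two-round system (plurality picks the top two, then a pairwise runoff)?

C

Round 1 first-place votes: A 0, B 8, C 22, D 23. D and C advance.
Runoff: D is ranked above C on 23 ballots, C above D on 30.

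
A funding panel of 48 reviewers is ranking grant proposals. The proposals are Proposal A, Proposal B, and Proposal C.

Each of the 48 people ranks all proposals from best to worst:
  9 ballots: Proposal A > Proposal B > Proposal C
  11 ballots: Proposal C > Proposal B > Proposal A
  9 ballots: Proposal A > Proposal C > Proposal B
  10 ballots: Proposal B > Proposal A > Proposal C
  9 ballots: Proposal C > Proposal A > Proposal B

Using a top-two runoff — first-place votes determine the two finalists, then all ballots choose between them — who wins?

Round 1 first-place votes: Proposal A 18, Proposal B 10, Proposal C 20. Proposal C and Proposal A advance.
Runoff: Proposal C is ranked above Proposal A on 20 ballots, Proposal A above Proposal C on 28.

Proposal A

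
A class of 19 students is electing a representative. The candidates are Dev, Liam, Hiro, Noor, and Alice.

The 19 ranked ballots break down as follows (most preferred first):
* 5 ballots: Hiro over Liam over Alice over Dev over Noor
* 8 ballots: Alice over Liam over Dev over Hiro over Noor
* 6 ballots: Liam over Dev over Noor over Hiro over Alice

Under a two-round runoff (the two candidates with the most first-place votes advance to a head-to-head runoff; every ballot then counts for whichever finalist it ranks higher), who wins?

Liam

Round 1 first-place votes: Dev 0, Liam 6, Hiro 5, Noor 0, Alice 8. Alice and Liam advance.
Runoff: Alice is ranked above Liam on 8 ballots, Liam above Alice on 11.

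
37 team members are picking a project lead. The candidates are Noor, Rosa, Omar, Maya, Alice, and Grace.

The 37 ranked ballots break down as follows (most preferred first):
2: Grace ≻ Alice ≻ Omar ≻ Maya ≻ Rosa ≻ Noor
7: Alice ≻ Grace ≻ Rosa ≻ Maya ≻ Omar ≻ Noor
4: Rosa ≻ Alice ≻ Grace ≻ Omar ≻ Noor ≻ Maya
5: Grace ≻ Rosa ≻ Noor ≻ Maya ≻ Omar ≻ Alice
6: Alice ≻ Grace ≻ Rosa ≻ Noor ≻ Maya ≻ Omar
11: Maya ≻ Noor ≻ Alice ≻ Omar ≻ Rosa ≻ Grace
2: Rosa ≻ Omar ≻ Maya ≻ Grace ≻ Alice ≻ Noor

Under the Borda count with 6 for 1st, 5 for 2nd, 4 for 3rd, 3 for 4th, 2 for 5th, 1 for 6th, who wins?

Alice

Noor: 2×1 + 7×1 + 4×2 + 5×4 + 6×3 + 11×5 + 2×1 = 112
Rosa: 2×2 + 7×4 + 4×6 + 5×5 + 6×4 + 11×2 + 2×6 = 139
Omar: 2×4 + 7×2 + 4×3 + 5×2 + 6×1 + 11×3 + 2×5 = 93
Maya: 2×3 + 7×3 + 4×1 + 5×3 + 6×2 + 11×6 + 2×4 = 132
Alice: 2×5 + 7×6 + 4×5 + 5×1 + 6×6 + 11×4 + 2×2 = 161
Grace: 2×6 + 7×5 + 4×4 + 5×6 + 6×5 + 11×1 + 2×3 = 140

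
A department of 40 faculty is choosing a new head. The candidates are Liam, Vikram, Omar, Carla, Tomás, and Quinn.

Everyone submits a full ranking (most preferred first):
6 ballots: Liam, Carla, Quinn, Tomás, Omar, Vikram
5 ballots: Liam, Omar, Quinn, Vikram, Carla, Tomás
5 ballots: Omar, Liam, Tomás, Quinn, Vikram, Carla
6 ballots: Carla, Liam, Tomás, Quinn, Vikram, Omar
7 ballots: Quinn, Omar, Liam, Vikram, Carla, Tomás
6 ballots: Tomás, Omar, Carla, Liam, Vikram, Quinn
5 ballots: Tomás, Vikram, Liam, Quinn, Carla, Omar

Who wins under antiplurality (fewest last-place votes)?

Last-place votes: Liam 0, Vikram 6, Omar 11, Carla 5, Tomás 12, Quinn 6.

Liam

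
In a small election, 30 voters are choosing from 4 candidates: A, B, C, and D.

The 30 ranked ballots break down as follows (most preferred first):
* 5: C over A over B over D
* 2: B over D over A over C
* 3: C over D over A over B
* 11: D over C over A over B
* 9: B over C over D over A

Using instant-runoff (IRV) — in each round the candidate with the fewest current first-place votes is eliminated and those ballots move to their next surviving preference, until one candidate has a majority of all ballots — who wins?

Round 1: A 0, B 11, C 8, D 11. A eliminated.
Round 2: B 11, C 8, D 11. C eliminated.
Round 3: B 16, D 14. B has a majority (≥16).

B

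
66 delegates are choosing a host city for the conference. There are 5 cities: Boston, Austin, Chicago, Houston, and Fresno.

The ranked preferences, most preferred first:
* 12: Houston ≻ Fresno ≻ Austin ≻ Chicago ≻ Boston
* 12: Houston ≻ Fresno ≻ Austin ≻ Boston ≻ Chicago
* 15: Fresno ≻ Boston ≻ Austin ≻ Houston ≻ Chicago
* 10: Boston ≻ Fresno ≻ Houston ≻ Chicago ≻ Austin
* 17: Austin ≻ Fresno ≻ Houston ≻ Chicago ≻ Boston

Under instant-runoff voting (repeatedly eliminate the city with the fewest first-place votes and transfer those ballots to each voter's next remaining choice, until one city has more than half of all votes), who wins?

Round 1: Boston 10, Austin 17, Chicago 0, Houston 24, Fresno 15. Chicago eliminated.
Round 2: Boston 10, Austin 17, Houston 24, Fresno 15. Boston eliminated.
Round 3: Austin 17, Houston 24, Fresno 25. Austin eliminated.
Round 4: Houston 24, Fresno 42. Fresno has a majority (≥34).

Fresno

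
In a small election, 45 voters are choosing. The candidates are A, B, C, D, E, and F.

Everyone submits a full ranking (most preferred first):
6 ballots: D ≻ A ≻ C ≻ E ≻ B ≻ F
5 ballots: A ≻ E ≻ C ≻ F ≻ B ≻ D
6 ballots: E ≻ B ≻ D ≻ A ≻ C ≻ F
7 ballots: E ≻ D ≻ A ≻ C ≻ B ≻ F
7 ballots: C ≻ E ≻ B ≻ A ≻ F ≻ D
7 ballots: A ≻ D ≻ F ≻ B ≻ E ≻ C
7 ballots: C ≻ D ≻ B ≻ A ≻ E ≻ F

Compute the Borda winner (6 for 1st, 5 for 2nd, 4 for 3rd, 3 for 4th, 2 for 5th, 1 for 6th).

A

A: 6×5 + 5×6 + 6×3 + 7×4 + 7×3 + 7×6 + 7×3 = 190
B: 6×2 + 5×2 + 6×5 + 7×2 + 7×4 + 7×3 + 7×4 = 143
C: 6×4 + 5×4 + 6×2 + 7×3 + 7×6 + 7×1 + 7×6 = 168
D: 6×6 + 5×1 + 6×4 + 7×5 + 7×1 + 7×5 + 7×5 = 177
E: 6×3 + 5×5 + 6×6 + 7×6 + 7×5 + 7×2 + 7×2 = 184
F: 6×1 + 5×3 + 6×1 + 7×1 + 7×2 + 7×4 + 7×1 = 83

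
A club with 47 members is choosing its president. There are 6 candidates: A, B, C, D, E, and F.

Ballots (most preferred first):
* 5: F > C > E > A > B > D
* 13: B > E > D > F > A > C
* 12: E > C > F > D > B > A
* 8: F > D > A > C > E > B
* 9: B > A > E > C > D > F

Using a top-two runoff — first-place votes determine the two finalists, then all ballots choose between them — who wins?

Round 1 first-place votes: A 0, B 22, C 0, D 0, E 12, F 13. B and F advance.
Runoff: B is ranked above F on 22 ballots, F above B on 25.

F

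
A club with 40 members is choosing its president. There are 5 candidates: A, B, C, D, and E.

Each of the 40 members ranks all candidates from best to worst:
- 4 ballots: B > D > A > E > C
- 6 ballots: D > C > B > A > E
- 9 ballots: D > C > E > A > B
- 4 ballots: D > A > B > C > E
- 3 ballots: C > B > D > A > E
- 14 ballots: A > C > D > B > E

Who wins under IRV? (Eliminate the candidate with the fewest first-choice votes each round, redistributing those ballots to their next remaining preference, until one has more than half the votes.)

D

Round 1: A 14, B 4, C 3, D 19, E 0. E eliminated.
Round 2: A 14, B 4, C 3, D 19. C eliminated.
Round 3: A 14, B 7, D 19. B eliminated.
Round 4: A 14, D 26. D has a majority (≥21).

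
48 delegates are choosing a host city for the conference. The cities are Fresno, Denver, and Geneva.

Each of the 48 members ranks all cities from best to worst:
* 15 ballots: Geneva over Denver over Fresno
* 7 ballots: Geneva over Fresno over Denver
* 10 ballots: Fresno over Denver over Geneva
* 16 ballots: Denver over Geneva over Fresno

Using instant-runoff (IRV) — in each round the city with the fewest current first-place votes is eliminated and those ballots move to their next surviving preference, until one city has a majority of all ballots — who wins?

Round 1: Fresno 10, Denver 16, Geneva 22. Fresno eliminated.
Round 2: Denver 26, Geneva 22. Denver has a majority (≥25).

Denver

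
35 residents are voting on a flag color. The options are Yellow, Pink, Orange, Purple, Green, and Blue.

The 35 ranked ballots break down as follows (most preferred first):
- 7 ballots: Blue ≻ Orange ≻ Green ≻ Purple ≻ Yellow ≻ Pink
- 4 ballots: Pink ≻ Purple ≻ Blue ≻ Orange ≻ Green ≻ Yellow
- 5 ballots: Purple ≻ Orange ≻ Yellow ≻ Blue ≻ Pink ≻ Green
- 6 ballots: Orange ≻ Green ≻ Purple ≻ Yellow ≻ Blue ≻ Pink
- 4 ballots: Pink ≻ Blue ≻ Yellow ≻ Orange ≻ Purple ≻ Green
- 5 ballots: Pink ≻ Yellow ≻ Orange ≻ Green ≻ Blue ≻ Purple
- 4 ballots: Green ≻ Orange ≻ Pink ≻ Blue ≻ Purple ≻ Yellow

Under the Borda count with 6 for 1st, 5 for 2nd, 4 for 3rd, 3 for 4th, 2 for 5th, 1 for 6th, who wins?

Orange

Yellow: 7×2 + 4×1 + 5×4 + 6×3 + 4×4 + 5×5 + 4×1 = 101
Pink: 7×1 + 4×6 + 5×2 + 6×1 + 4×6 + 5×6 + 4×4 = 117
Orange: 7×5 + 4×3 + 5×5 + 6×6 + 4×3 + 5×4 + 4×5 = 160
Purple: 7×3 + 4×5 + 5×6 + 6×4 + 4×2 + 5×1 + 4×2 = 116
Green: 7×4 + 4×2 + 5×1 + 6×5 + 4×1 + 5×3 + 4×6 = 114
Blue: 7×6 + 4×4 + 5×3 + 6×2 + 4×5 + 5×2 + 4×3 = 127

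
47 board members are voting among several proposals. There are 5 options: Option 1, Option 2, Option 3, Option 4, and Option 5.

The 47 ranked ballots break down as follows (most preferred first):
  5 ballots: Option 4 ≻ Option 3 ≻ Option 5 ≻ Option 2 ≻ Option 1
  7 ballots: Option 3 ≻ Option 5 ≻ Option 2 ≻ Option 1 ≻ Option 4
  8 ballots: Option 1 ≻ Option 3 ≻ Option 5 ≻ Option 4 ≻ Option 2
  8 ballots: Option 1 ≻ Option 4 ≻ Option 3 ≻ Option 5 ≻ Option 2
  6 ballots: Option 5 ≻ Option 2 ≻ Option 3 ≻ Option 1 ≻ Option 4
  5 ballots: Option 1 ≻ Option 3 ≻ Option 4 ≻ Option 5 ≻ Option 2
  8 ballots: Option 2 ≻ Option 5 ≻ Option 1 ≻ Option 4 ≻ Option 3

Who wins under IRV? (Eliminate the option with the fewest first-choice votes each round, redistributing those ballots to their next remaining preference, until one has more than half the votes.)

Round 1: Option 1 21, Option 2 8, Option 3 7, Option 4 5, Option 5 6. Option 4 eliminated.
Round 2: Option 1 21, Option 2 8, Option 3 12, Option 5 6. Option 5 eliminated.
Round 3: Option 1 21, Option 2 14, Option 3 12. Option 3 eliminated.
Round 4: Option 1 21, Option 2 26. Option 2 has a majority (≥24).

Option 2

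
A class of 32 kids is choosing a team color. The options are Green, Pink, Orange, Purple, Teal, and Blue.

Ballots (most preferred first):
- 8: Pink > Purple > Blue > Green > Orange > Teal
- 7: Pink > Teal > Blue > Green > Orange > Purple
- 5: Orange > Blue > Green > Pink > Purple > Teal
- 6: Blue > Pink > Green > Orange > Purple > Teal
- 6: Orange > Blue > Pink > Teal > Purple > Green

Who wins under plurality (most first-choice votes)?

First-place votes: Green 0, Pink 15, Orange 11, Purple 0, Teal 0, Blue 6.

Pink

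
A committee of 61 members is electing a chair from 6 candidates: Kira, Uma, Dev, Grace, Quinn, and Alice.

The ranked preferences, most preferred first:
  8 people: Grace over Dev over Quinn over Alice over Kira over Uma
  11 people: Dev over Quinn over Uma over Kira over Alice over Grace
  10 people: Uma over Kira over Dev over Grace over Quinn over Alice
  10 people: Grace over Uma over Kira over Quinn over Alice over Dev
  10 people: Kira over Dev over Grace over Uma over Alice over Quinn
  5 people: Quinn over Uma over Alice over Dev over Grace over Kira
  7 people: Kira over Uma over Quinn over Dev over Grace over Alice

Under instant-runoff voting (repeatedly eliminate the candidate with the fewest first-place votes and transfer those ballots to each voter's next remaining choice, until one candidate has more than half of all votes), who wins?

Uma

Round 1: Kira 17, Uma 10, Dev 11, Grace 18, Quinn 5, Alice 0. Alice eliminated.
Round 2: Kira 17, Uma 10, Dev 11, Grace 18, Quinn 5. Quinn eliminated.
Round 3: Kira 17, Uma 15, Dev 11, Grace 18. Dev eliminated.
Round 4: Kira 17, Uma 26, Grace 18. Kira eliminated.
Round 5: Uma 33, Grace 28. Uma has a majority (≥31).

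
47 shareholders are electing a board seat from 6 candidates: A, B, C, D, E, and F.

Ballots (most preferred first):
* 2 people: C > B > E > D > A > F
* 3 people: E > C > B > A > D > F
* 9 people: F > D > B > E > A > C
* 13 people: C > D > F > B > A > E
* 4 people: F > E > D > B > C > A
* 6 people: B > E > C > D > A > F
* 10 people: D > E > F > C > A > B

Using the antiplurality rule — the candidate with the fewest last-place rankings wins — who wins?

D

Last-place votes: A 4, B 10, C 9, D 0, E 13, F 11.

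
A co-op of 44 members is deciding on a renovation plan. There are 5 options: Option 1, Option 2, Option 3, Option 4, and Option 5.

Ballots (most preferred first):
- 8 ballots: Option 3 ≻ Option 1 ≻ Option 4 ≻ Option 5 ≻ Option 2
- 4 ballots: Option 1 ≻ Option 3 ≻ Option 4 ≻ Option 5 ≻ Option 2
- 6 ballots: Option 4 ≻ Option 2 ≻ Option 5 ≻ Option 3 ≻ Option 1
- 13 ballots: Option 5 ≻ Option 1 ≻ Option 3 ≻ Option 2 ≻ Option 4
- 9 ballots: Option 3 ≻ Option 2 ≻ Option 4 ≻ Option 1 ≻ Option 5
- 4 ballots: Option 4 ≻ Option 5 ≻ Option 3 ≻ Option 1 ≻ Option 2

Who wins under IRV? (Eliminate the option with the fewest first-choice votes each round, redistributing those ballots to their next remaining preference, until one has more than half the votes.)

Option 5

Round 1: Option 1 4, Option 2 0, Option 3 17, Option 4 10, Option 5 13. Option 2 eliminated.
Round 2: Option 1 4, Option 3 17, Option 4 10, Option 5 13. Option 1 eliminated.
Round 3: Option 3 21, Option 4 10, Option 5 13. Option 4 eliminated.
Round 4: Option 3 21, Option 5 23. Option 5 has a majority (≥23).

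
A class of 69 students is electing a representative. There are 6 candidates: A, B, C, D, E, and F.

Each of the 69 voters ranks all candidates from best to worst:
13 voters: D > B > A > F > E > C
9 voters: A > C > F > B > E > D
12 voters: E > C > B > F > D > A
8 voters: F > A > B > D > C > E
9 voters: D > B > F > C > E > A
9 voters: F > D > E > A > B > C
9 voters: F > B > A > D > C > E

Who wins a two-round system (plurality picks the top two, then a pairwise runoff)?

F

Round 1 first-place votes: A 9, B 0, C 0, D 22, E 12, F 26. F and D advance.
Runoff: F is ranked above D on 47 ballots, D above F on 22.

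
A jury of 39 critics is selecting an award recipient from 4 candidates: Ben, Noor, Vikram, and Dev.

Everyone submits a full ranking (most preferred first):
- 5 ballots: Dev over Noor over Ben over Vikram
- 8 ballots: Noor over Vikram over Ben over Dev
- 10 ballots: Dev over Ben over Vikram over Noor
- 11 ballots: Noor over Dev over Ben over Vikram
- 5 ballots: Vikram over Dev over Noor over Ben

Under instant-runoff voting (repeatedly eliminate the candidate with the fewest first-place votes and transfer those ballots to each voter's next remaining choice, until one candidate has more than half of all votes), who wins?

Dev

Round 1: Ben 0, Noor 19, Vikram 5, Dev 15. Ben eliminated.
Round 2: Noor 19, Vikram 5, Dev 15. Vikram eliminated.
Round 3: Noor 19, Dev 20. Dev has a majority (≥20).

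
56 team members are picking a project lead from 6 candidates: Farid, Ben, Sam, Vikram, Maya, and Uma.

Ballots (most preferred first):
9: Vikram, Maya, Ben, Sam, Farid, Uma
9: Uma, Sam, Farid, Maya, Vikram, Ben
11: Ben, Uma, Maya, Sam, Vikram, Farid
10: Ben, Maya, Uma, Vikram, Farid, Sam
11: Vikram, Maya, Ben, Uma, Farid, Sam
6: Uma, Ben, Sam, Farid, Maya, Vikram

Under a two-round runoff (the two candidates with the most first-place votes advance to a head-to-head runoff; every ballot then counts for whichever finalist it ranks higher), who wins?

Vikram

Round 1 first-place votes: Farid 0, Ben 21, Sam 0, Vikram 20, Maya 0, Uma 15. Ben and Vikram advance.
Runoff: Ben is ranked above Vikram on 27 ballots, Vikram above Ben on 29.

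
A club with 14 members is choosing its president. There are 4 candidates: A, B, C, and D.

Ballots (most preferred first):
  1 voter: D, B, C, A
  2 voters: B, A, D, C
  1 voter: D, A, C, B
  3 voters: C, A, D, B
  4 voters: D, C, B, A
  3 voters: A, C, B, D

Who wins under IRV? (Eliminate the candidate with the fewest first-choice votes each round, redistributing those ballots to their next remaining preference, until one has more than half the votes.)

A

Round 1: A 3, B 2, C 3, D 6. B eliminated.
Round 2: A 5, C 3, D 6. C eliminated.
Round 3: A 8, D 6. A has a majority (≥8).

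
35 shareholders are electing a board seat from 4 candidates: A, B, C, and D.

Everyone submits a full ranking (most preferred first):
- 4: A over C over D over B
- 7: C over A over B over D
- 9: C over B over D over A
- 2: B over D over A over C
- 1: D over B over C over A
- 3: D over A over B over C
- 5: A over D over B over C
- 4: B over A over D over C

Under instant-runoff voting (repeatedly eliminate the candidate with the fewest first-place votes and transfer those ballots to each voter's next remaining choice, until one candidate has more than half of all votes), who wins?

A

Round 1: A 9, B 6, C 16, D 4. D eliminated.
Round 2: A 12, B 7, C 16. B eliminated.
Round 3: A 18, C 17. A has a majority (≥18).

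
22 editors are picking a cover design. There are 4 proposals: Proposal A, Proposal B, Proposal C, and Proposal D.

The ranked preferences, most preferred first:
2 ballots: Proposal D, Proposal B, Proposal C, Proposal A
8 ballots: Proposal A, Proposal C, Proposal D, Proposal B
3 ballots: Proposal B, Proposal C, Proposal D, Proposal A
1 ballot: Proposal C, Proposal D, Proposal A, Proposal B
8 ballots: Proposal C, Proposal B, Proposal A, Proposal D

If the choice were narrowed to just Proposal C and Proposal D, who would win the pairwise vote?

Proposal C is ranked above Proposal D on 20 ballots; Proposal D above Proposal C on 2.

Proposal C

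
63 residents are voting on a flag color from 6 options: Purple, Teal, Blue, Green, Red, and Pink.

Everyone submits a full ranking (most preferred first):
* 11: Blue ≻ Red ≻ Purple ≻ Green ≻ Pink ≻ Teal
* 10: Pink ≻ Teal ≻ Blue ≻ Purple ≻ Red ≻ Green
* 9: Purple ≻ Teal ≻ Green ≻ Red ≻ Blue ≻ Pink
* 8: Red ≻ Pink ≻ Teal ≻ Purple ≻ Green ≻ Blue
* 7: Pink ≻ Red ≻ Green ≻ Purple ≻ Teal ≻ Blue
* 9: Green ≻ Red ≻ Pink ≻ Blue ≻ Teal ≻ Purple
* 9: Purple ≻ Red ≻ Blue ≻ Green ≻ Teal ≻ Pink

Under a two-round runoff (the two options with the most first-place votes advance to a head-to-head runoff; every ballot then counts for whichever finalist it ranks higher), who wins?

Round 1 first-place votes: Purple 18, Teal 0, Blue 11, Green 9, Red 8, Pink 17. Purple and Pink advance.
Runoff: Purple is ranked above Pink on 29 ballots, Pink above Purple on 34.

Pink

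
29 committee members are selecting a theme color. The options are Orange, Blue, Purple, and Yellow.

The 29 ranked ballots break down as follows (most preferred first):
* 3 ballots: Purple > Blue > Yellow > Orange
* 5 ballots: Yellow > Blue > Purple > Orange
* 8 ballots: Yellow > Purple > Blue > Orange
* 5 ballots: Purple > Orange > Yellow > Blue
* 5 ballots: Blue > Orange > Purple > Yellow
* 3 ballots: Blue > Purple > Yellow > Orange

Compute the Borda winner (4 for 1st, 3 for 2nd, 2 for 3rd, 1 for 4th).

Purple

Orange: 3×1 + 5×1 + 8×1 + 5×3 + 5×3 + 3×1 = 49
Blue: 3×3 + 5×3 + 8×2 + 5×1 + 5×4 + 3×4 = 77
Purple: 3×4 + 5×2 + 8×3 + 5×4 + 5×2 + 3×3 = 85
Yellow: 3×2 + 5×4 + 8×4 + 5×2 + 5×1 + 3×2 = 79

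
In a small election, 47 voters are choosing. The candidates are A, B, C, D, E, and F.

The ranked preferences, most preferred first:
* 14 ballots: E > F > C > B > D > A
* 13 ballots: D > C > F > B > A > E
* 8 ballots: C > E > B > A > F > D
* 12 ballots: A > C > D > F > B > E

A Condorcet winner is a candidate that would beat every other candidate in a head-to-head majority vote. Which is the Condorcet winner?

C

C vs A: 35–12
C vs B: 47–0
C vs D: 34–13
C vs E: 33–14
C vs F: 33–14
C beats every other candidate.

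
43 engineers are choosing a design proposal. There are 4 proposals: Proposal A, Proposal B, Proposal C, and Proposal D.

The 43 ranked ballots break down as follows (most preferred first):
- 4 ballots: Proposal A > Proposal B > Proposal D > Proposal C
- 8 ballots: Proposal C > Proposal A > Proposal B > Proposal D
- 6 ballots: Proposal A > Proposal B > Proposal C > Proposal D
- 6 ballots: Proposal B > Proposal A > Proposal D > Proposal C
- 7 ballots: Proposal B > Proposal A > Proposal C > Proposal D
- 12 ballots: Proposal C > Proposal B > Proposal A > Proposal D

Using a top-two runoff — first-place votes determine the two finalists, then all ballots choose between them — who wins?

Proposal B

Round 1 first-place votes: Proposal A 10, Proposal B 13, Proposal C 20, Proposal D 0. Proposal C and Proposal B advance.
Runoff: Proposal C is ranked above Proposal B on 20 ballots, Proposal B above Proposal C on 23.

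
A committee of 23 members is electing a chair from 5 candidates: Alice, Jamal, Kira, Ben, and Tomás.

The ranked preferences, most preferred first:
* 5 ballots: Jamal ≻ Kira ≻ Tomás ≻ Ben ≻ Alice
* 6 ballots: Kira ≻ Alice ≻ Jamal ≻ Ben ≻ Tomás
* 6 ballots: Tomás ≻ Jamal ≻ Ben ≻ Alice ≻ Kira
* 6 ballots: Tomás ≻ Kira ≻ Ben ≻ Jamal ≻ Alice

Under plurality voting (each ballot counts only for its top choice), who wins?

First-place votes: Alice 0, Jamal 5, Kira 6, Ben 0, Tomás 12.

Tomás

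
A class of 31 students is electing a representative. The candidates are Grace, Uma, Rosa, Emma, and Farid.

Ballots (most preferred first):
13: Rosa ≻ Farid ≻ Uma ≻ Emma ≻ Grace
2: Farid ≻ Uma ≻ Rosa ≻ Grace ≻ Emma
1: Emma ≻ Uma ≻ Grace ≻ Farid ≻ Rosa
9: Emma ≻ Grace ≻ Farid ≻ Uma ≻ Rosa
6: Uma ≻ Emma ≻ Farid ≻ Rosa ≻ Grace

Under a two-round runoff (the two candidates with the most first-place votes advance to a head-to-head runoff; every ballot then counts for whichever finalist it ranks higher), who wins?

Emma

Round 1 first-place votes: Grace 0, Uma 6, Rosa 13, Emma 10, Farid 2. Rosa and Emma advance.
Runoff: Rosa is ranked above Emma on 15 ballots, Emma above Rosa on 16.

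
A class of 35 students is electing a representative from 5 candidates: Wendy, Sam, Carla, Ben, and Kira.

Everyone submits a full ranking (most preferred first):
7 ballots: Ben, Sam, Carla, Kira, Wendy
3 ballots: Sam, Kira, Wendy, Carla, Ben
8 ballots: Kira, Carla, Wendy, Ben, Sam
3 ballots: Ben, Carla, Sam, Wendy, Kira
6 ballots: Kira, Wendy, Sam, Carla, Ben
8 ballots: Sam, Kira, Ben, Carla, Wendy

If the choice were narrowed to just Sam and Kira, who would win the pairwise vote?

Sam

Sam is ranked above Kira on 21 ballots; Kira above Sam on 14.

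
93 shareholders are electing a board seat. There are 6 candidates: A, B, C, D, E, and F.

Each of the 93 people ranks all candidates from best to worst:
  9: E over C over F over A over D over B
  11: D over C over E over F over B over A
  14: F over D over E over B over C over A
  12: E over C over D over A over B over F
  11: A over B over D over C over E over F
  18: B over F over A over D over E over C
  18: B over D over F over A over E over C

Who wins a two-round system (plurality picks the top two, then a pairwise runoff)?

B

Round 1 first-place votes: A 11, B 36, C 0, D 11, E 21, F 14. B and E advance.
Runoff: B is ranked above E on 47 ballots, E above B on 46.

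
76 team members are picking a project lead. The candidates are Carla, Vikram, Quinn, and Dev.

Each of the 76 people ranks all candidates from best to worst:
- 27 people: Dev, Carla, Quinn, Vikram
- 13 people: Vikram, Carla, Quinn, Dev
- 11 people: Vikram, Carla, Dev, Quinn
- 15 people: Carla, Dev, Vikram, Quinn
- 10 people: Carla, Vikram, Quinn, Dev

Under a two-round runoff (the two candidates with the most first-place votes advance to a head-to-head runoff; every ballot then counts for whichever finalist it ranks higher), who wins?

Round 1 first-place votes: Carla 25, Vikram 24, Quinn 0, Dev 27. Dev and Carla advance.
Runoff: Dev is ranked above Carla on 27 ballots, Carla above Dev on 49.

Carla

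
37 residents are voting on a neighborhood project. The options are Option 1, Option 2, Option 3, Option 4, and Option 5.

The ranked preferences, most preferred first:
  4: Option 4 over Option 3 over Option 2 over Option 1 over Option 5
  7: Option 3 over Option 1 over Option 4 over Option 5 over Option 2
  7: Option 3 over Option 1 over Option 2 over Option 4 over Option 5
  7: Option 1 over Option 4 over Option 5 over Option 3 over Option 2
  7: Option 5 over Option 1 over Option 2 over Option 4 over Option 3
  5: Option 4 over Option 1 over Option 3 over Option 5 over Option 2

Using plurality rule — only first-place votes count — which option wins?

Option 3

First-place votes: Option 1 7, Option 2 0, Option 3 14, Option 4 9, Option 5 7.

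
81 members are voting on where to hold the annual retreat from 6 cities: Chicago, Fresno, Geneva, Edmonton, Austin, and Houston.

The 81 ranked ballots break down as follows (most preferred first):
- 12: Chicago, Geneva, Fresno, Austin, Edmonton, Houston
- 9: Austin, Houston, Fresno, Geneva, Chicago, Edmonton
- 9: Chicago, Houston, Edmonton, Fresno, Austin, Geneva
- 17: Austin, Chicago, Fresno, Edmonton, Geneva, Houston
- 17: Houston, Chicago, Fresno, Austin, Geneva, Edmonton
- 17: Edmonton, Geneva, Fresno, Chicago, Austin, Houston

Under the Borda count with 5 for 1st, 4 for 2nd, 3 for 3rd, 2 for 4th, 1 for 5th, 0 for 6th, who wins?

Chicago

Chicago: 12×5 + 9×1 + 9×5 + 17×4 + 17×4 + 17×2 = 284
Fresno: 12×3 + 9×3 + 9×2 + 17×3 + 17×3 + 17×3 = 234
Geneva: 12×4 + 9×2 + 9×0 + 17×1 + 17×1 + 17×4 = 168
Edmonton: 12×1 + 9×0 + 9×3 + 17×2 + 17×0 + 17×5 = 158
Austin: 12×2 + 9×5 + 9×1 + 17×5 + 17×2 + 17×1 = 214
Houston: 12×0 + 9×4 + 9×4 + 17×0 + 17×5 + 17×0 = 157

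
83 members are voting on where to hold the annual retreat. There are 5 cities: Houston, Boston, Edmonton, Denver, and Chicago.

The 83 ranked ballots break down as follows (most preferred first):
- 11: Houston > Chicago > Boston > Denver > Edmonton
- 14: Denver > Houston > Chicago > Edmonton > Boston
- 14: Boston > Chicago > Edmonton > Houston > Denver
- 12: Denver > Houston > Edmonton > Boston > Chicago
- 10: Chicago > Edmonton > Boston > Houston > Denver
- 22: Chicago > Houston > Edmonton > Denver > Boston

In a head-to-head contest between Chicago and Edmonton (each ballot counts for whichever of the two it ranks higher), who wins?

Chicago

Chicago is ranked above Edmonton on 71 ballots; Edmonton above Chicago on 12.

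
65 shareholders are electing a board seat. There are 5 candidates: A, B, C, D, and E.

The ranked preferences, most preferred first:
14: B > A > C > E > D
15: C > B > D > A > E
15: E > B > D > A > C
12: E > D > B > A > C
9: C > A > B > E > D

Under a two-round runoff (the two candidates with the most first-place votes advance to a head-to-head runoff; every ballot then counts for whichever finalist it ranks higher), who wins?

Round 1 first-place votes: A 0, B 14, C 24, D 0, E 27. E and C advance.
Runoff: E is ranked above C on 27 ballots, C above E on 38.

C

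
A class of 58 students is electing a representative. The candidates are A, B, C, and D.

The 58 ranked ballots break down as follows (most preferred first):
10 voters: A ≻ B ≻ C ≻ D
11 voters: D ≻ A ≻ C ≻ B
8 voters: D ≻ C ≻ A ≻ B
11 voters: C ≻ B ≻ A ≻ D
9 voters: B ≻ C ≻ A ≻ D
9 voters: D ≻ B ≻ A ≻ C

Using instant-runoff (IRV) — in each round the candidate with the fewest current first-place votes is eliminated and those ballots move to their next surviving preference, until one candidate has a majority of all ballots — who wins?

Round 1: A 10, B 9, C 11, D 28. B eliminated.
Round 2: A 10, C 20, D 28. A eliminated.
Round 3: C 30, D 28. C has a majority (≥30).

C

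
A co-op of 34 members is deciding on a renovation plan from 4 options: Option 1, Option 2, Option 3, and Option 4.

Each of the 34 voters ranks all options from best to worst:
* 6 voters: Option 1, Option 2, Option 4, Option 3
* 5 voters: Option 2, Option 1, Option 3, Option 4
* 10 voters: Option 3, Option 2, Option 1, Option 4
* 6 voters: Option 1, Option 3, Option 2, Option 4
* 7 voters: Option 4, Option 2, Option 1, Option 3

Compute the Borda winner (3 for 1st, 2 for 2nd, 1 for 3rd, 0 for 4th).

Option 2

Option 1: 6×3 + 5×2 + 10×1 + 6×3 + 7×1 = 63
Option 2: 6×2 + 5×3 + 10×2 + 6×1 + 7×2 = 67
Option 3: 6×0 + 5×1 + 10×3 + 6×2 + 7×0 = 47
Option 4: 6×1 + 5×0 + 10×0 + 6×0 + 7×3 = 27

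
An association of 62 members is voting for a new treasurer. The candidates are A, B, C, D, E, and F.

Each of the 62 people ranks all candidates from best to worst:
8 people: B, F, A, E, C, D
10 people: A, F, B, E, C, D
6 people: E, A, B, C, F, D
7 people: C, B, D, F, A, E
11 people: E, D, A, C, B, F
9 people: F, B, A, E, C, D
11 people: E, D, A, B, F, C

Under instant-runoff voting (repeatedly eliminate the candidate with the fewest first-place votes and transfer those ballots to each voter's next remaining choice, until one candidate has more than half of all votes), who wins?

Round 1: A 10, B 8, C 7, D 0, E 28, F 9. D eliminated.
Round 2: A 10, B 8, C 7, E 28, F 9. C eliminated.
Round 3: A 10, B 15, E 28, F 9. F eliminated.
Round 4: A 10, B 24, E 28. A eliminated.
Round 5: B 34, E 28. B has a majority (≥32).

B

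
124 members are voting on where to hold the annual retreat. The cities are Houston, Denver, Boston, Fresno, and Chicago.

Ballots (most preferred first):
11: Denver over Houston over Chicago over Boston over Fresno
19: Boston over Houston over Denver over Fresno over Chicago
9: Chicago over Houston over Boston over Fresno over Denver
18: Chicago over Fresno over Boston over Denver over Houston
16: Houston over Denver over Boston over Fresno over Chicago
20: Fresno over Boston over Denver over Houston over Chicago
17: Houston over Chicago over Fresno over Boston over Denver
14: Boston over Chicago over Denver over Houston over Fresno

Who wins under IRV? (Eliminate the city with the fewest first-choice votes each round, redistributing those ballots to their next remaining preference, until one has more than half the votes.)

Round 1: Houston 33, Denver 11, Boston 33, Fresno 20, Chicago 27. Denver eliminated.
Round 2: Houston 44, Boston 33, Fresno 20, Chicago 27. Fresno eliminated.
Round 3: Houston 44, Boston 53, Chicago 27. Chicago eliminated.
Round 4: Houston 53, Boston 71. Boston has a majority (≥63).

Boston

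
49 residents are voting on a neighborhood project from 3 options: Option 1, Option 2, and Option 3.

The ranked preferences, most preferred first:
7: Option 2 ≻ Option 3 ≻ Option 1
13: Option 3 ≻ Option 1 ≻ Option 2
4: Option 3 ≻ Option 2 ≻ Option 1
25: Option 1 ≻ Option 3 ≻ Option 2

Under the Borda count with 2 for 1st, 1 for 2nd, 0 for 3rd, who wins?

Option 3

Option 1: 7×0 + 13×1 + 4×0 + 25×2 = 63
Option 2: 7×2 + 13×0 + 4×1 + 25×0 = 18
Option 3: 7×1 + 13×2 + 4×2 + 25×1 = 66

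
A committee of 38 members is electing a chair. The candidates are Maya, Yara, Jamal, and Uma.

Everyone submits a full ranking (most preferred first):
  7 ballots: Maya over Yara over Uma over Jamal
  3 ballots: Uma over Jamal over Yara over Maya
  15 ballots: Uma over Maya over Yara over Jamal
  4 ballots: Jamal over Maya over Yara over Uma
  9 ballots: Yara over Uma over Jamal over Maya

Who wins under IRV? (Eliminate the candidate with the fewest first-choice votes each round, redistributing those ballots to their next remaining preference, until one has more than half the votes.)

Round 1: Maya 7, Yara 9, Jamal 4, Uma 18. Jamal eliminated.
Round 2: Maya 11, Yara 9, Uma 18. Yara eliminated.
Round 3: Maya 11, Uma 27. Uma has a majority (≥20).

Uma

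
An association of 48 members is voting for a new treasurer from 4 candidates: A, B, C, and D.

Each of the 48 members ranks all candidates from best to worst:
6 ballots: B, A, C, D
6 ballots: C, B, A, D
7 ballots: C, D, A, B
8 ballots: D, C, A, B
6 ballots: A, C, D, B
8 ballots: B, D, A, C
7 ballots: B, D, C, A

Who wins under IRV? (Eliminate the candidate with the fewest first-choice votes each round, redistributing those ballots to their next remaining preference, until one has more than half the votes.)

C

Round 1: A 6, B 21, C 13, D 8. A eliminated.
Round 2: B 21, C 19, D 8. D eliminated.
Round 3: B 21, C 27. C has a majority (≥25).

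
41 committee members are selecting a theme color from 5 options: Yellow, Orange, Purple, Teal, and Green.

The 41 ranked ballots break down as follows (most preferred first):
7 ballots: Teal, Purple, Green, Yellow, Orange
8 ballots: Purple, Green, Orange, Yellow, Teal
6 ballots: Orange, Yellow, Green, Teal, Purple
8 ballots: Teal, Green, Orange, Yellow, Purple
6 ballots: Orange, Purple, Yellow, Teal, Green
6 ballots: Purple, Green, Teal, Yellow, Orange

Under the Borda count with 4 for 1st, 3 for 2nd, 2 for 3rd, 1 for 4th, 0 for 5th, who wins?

Yellow: 7×1 + 8×1 + 6×3 + 8×1 + 6×2 + 6×1 = 59
Orange: 7×0 + 8×2 + 6×4 + 8×2 + 6×4 + 6×0 = 80
Purple: 7×3 + 8×4 + 6×0 + 8×0 + 6×3 + 6×4 = 95
Teal: 7×4 + 8×0 + 6×1 + 8×4 + 6×1 + 6×2 = 84
Green: 7×2 + 8×3 + 6×2 + 8×3 + 6×0 + 6×3 = 92

Purple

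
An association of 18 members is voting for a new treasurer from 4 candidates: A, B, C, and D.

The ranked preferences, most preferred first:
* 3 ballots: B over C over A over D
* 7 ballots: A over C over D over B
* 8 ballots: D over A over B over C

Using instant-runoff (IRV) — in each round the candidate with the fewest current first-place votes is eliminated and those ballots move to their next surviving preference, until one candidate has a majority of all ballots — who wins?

A

Round 1: A 7, B 3, C 0, D 8. C eliminated.
Round 2: A 7, B 3, D 8. B eliminated.
Round 3: A 10, D 8. A has a majority (≥10).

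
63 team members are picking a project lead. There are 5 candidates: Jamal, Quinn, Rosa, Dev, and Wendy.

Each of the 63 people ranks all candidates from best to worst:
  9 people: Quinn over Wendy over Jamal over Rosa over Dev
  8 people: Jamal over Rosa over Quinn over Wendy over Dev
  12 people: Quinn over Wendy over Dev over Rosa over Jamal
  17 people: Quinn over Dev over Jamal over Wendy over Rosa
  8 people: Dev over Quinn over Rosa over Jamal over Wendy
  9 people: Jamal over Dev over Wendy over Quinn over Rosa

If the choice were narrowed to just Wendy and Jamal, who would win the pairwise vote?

Wendy is ranked above Jamal on 21 ballots; Jamal above Wendy on 42.

Jamal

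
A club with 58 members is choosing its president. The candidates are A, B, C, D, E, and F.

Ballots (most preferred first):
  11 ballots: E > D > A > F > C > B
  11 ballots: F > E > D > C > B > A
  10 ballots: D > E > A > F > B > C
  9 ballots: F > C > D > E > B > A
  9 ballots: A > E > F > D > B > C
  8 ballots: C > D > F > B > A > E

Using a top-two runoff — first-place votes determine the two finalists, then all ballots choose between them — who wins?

E

Round 1 first-place votes: A 9, B 0, C 8, D 10, E 11, F 20. F and E advance.
Runoff: F is ranked above E on 28 ballots, E above F on 30.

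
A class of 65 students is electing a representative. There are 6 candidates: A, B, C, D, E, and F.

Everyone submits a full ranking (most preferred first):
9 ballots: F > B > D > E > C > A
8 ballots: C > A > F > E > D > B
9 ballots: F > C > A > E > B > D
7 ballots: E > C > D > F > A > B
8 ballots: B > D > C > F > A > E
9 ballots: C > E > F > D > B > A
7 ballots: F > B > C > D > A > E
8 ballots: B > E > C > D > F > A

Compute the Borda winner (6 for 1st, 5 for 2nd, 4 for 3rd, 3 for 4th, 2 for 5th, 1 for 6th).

C

A: 9×1 + 8×5 + 9×4 + 7×2 + 8×2 + 9×1 + 7×2 + 8×1 = 146
B: 9×5 + 8×1 + 9×2 + 7×1 + 8×6 + 9×2 + 7×5 + 8×6 = 227
C: 9×2 + 8×6 + 9×5 + 7×5 + 8×4 + 9×6 + 7×4 + 8×4 = 292
D: 9×4 + 8×2 + 9×1 + 7×4 + 8×5 + 9×3 + 7×3 + 8×3 = 201
E: 9×3 + 8×3 + 9×3 + 7×6 + 8×1 + 9×5 + 7×1 + 8×5 = 220
F: 9×6 + 8×4 + 9×6 + 7×3 + 8×3 + 9×4 + 7×6 + 8×2 = 279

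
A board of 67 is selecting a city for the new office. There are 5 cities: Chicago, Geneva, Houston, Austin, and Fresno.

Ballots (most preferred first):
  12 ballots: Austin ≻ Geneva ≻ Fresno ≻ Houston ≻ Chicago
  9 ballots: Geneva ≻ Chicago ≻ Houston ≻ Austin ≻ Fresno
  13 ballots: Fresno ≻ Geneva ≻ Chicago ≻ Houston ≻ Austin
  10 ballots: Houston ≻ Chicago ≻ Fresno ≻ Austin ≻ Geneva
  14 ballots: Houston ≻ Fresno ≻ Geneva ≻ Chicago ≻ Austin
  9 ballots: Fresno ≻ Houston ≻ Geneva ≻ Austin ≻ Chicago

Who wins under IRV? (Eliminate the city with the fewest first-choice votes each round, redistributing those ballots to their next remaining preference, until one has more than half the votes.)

Fresno

Round 1: Chicago 0, Geneva 9, Houston 24, Austin 12, Fresno 22. Chicago eliminated.
Round 2: Geneva 9, Houston 24, Austin 12, Fresno 22. Geneva eliminated.
Round 3: Houston 33, Austin 12, Fresno 22. Austin eliminated.
Round 4: Houston 33, Fresno 34. Fresno has a majority (≥34).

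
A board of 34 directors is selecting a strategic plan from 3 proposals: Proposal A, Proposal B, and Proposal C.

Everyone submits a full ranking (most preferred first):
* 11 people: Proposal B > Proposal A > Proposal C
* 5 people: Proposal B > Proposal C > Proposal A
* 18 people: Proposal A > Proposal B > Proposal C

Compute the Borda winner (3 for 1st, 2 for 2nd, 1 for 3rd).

Proposal B

Proposal A: 11×2 + 5×1 + 18×3 = 81
Proposal B: 11×3 + 5×3 + 18×2 = 84
Proposal C: 11×1 + 5×2 + 18×1 = 39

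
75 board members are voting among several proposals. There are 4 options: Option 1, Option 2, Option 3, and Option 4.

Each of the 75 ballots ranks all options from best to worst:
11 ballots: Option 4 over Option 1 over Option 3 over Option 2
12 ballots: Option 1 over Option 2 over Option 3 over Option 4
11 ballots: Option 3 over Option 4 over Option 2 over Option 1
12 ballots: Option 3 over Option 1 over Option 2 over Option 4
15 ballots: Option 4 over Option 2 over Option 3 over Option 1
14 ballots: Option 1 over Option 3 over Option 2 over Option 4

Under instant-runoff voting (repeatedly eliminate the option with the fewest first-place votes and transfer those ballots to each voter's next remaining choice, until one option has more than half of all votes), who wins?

Round 1: Option 1 26, Option 2 0, Option 3 23, Option 4 26. Option 2 eliminated.
Round 2: Option 1 26, Option 3 23, Option 4 26. Option 3 eliminated.
Round 3: Option 1 38, Option 4 37. Option 1 has a majority (≥38).

Option 1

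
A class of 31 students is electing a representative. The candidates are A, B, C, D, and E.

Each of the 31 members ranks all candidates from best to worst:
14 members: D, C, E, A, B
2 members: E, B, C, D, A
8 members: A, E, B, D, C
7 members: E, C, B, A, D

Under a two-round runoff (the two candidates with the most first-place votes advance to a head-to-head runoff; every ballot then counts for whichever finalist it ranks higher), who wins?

Round 1 first-place votes: A 8, B 0, C 0, D 14, E 9. D and E advance.
Runoff: D is ranked above E on 14 ballots, E above D on 17.

E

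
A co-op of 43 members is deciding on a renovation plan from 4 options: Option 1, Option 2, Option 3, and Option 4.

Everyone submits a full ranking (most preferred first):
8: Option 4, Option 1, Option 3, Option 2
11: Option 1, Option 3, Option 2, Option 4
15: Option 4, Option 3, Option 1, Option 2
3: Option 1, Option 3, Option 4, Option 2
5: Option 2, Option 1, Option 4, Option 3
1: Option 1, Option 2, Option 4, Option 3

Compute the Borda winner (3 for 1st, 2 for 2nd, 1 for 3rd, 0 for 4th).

Option 1: 8×2 + 11×3 + 15×1 + 3×3 + 5×2 + 1×3 = 86
Option 2: 8×0 + 11×1 + 15×0 + 3×0 + 5×3 + 1×2 = 28
Option 3: 8×1 + 11×2 + 15×2 + 3×2 + 5×0 + 1×0 = 66
Option 4: 8×3 + 11×0 + 15×3 + 3×1 + 5×1 + 1×1 = 78

Option 1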